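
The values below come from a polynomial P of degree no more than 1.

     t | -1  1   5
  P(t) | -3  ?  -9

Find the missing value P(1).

The 2 known points determine the degree-1 polynomial uniquely.
Write P(t) = at + b. Substituting each data point gives a linear system:
  -a + b = -3
  5a + b = -9
Solving the system yields a = -1, b = -4.
So P(t) = -t - 4.
Then P(1) = -5.

-5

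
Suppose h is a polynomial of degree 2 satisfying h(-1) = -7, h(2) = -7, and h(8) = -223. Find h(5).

-79

Using the Lagrange interpolation formula with nodes -1, 2, 8:
  L_0(n) = (n - 2)(n - 8) / 27
  L_1(n) = (n + 1)(n - 8) / -18
  L_2(n) = (n + 1)(n - 2) / 54
Then h(n) = -7·L_0(n) - 7·L_1(n) - 223·L_2(n).
Expanding and collecting terms gives h(n) = -4n² + 4n + 1.
Evaluating at n = 5: h(5) = -79.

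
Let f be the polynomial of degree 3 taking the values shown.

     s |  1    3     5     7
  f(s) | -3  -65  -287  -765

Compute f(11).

-2873

Using the Lagrange interpolation formula with nodes 1, 3, 5, 7:
  L_0(s) = (s - 3)(s - 5)(s - 7) / -48
  L_1(s) = (s - 1)(s - 5)(s - 7) / 16
  L_2(s) = (s - 1)(s - 3)(s - 7) / -16
  L_3(s) = (s - 1)(s - 3)(s - 5) / 48
Then f(s) = -3·L_0(s) - 65·L_1(s) - 287·L_2(s) - 765·L_3(s).
Expanding and collecting terms gives f(s) = -2s³ - 2s² + 3s - 2.
Evaluating at s = 11: f(11) = -2873.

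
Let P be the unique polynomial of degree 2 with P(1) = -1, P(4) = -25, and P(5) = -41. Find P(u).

Write P(u) = au^2 + bu + c. Substituting each data point gives a linear system:
  a + b + c = -1
  16a + 4b + c = -25
  25a + 5b + c = -41
Solving the system yields a = -2, b = 2, c = -1.
So P(u) = -2u² + 2u - 1.
Check: P(1) = -1. ✓

P(u) = -2u^2 + 2u - 1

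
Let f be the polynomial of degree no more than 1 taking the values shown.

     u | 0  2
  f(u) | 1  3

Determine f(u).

f(u) = u + 1

Write f(u) = au + b. Substituting each data point gives a linear system:
  b = 1
  2a + b = 3
Solving the system yields a = 1, b = 1.
So f(u) = u + 1.
Check: f(0) = 1. ✓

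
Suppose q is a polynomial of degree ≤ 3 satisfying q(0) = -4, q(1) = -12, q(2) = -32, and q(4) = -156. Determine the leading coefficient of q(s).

Write q(s) = as^3 + bs^2 + cs + d. Substituting each data point gives a linear system:
  d = -4
  a + b + c + d = -12
  8a + 4b + 2c + d = -32
  64a + 16b + 4c + d = -156
Solving the system yields a = -2, b = 0, c = -6, d = -4.
So q(s) = -2s³ - 6s - 4.
The leading coefficient is -2.

-2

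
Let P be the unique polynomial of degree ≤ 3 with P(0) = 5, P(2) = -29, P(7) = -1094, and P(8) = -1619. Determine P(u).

Write P(u) = au^3 + bu^2 + cu + d. Substituting each data point gives a linear system:
  d = 5
  8a + 4b + 2c + d = -29
  343a + 49b + 7c + d = -1094
  512a + 64b + 8c + d = -1619
Solving the system yields a = -3, b = -1, c = -3, d = 5.
So P(u) = -3u³ - u² - 3u + 5.
Check: P(8) = -1619. ✓

P(u) = -3u^3 - u^2 - 3u + 5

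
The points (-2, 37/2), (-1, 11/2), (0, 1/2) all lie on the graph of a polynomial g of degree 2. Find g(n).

Using the Lagrange interpolation formula with nodes -2, -1, 0:
  L_0(n) = (n + 1)n / 2
  L_1(n) = (n + 2)n / -1
  L_2(n) = (n + 2)(n + 1) / 2
Then g(n) = 37/2·L_0(n) + 11/2·L_1(n) + 1/2·L_2(n).
Expanding and collecting terms gives g(n) = 4n² - n + 1/2.
Check: g(-2) = 37/2. ✓

g(n) = 4n^2 - n + 1/2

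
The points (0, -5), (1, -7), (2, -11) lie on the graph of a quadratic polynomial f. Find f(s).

f(s) = -s^2 - s - 5

Write f(s) = as^2 + bs + c. Substituting each data point gives a linear system:
  c = -5
  a + b + c = -7
  4a + 2b + c = -11
Solving the system yields a = -1, b = -1, c = -5.
So f(s) = -s^2 - s - 5.
Check: f(1) = -7. ✓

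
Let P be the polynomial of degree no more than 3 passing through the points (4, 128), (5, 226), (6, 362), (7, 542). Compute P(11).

Forward differences of the values at u = 4, 5, 6, 7:
  P  : 128  226  362  542
  Δ  : 98  136  180
  Δ^2: 38  44
  Δ^3: 6
The third differences are constant, confirming degree 3.
Interpolating (Newton forward form) and evaluating at u = 11 gives P(11) = 1822.

1822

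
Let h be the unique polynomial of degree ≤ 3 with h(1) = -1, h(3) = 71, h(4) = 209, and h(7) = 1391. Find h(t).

h(t) = 5t^3 - 6t^2 - 5t + 5

Write h(t) = at^3 + bt^2 + ct + d. Substituting each data point gives a linear system:
  a + b + c + d = -1
  27a + 9b + 3c + d = 71
  64a + 16b + 4c + d = 209
  343a + 49b + 7c + d = 1391
Solving the system yields a = 5, b = -6, c = -5, d = 5.
So h(t) = 5t³ - 6t² - 5t + 5.
Check: h(7) = 1391. ✓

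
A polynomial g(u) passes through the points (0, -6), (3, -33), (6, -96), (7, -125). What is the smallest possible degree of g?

2

Divided differences on the nodes 0, 3, 6, 7:
  order 0: -6  -33  -96  -125
  order 1: -9  -21  -29
  order 2: -2  -2
  order 3: 0
The order-2 divided differences are all -2 (nonzero) and every higher order vanishes, so the data lies on a polynomial of degree exactly 2.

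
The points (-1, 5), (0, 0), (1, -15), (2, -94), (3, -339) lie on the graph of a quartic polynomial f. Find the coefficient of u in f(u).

-5

Write f(u) = au^4 + bu^3 + cu^2 + du + e. Substituting each data point gives a linear system:
  a - b + c - d + e = 5
  e = 0
  a + b + c + d + e = -15
  16a + 8b + 4c + 2d + e = -94
  81a + 27b + 9c + 3d + e = -339
Solving the system yields a = -2, b = -5, c = -3, d = -5, e = 0.
So f(u) = -2u⁴ - 5u³ - 3u² - 5u.
The coefficient of u is -5.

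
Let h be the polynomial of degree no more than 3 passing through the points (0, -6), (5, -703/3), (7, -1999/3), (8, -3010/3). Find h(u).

Using the Lagrange interpolation formula with nodes 0, 5, 7, 8:
  L_0(u) = (u - 5)(u - 7)(u - 8) / -280
  L_1(u) = u(u - 7)(u - 8) / 30
  L_2(u) = u(u - 5)(u - 8) / -14
  L_3(u) = u(u - 5)(u - 7) / 24
Then h(u) = -6·L_0(u) - 703/3·L_1(u) - 1999/3·L_2(u) - 3010/3·L_3(u).
Expanding and collecting terms gives h(u) = -2u³ - (1/3)u² + 6u - 6.
Check: h(8) = -3010/3. ✓

h(u) = -2u^3 - (1/3)u^2 + 6u - 6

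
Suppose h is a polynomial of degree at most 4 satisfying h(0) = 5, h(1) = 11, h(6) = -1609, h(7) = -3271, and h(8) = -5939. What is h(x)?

Using the Lagrange interpolation formula with nodes 0, 1, 6, 7, 8:
  L_0(x) = (x - 1)(x - 6)(x - 7)(x - 8) / 336
  L_1(x) = x(x - 6)(x - 7)(x - 8) / -210
  L_2(x) = x(x - 1)(x - 7)(x - 8) / 60
  L_3(x) = x(x - 1)(x - 6)(x - 8) / -42
  L_4(x) = x(x - 1)(x - 6)(x - 7) / 112
Then h(x) = 5·L_0(x) + 11·L_1(x) - 1609·L_2(x) - 3271·L_3(x) - 5939·L_4(x).
Expanding and collecting terms gives h(x) = -2x^4 + 4x^3 + 3x^2 + x + 5.
Check: h(0) = 5. ✓

h(x) = -2x^4 + 4x^3 + 3x^2 + x + 5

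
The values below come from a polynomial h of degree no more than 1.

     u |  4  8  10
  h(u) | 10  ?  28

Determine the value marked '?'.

The 2 known points determine the degree-1 polynomial uniquely.
Write h(u) = au + b. Substituting each data point gives a linear system:
  4a + b = 10
  10a + b = 28
Solving the system yields a = 3, b = -2.
So h(u) = 3u - 2.
Then h(8) = 22.

22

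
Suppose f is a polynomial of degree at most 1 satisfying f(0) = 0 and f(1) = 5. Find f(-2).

-10

Write f(s) = as + b. Substituting each data point gives a linear system:
  b = 0
  a + b = 5
Solving the system yields a = 5, b = 0.
So f(s) = 5s.
Then f(-2) = -10.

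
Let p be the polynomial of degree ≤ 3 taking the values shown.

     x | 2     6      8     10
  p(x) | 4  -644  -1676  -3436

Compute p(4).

Using the Lagrange interpolation formula with nodes 2, 6, 8, 10:
  L_0(x) = (x - 6)(x - 8)(x - 10) / -192
  L_1(x) = (x - 2)(x - 8)(x - 10) / 32
  L_2(x) = (x - 2)(x - 6)(x - 10) / -24
  L_3(x) = (x - 2)(x - 6)(x - 8) / 64
Then p(x) = 4·L_0(x) - 644·L_1(x) - 1676·L_2(x) - 3436·L_3(x).
Expanding and collecting terms gives p(x) = -4x³ + 5x² + 6x + 4.
Evaluating at x = 4: p(4) = -148.

-148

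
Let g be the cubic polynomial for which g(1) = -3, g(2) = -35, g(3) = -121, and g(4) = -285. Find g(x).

g(x) = -4x^3 - 3x^2 + 5x - 1

Write g(x) = ax^3 + bx^2 + cx + d. Substituting each data point gives a linear system:
  a + b + c + d = -3
  8a + 4b + 2c + d = -35
  27a + 9b + 3c + d = -121
  64a + 16b + 4c + d = -285
Solving the system yields a = -4, b = -3, c = 5, d = -1.
So g(x) = -4x^3 - 3x^2 + 5x - 1.
Check: g(1) = -3. ✓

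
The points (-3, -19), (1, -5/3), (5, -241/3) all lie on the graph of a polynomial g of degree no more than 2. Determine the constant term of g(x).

3

Write g(x) = ax^2 + bx + c. Substituting each data point gives a linear system:
  9a - 3b + c = -19
  a + b + c = -5/3
  25a + 5b + c = -241/3
Solving the system yields a = -3, b = -5/3, c = 3.
So g(x) = -3x^2 - (5/3)x + 3.
The constant term is 3.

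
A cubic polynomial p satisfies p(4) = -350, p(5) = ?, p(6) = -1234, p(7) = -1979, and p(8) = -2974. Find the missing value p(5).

-703

On equispaced nodes a degree-3 polynomial has vanishing fourth forward difference, so
  p(4) - 4·p(5) + 6·p(6) - 4·p(7) + p(8) = 0.
Substituting the known values and solving for p(5):
  -4·p(5) = 2812
  p(5) = -703.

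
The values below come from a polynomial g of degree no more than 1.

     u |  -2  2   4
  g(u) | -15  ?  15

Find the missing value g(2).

The 2 known points determine the degree-1 polynomial uniquely.
Write g(u) = au + b. Substituting each data point gives a linear system:
  -2a + b = -15
  4a + b = 15
Solving the system yields a = 5, b = -5.
So g(u) = 5u - 5.
Then g(2) = 5.

5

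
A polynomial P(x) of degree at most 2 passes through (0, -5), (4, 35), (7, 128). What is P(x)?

Write P(x) = ax^2 + bx + c. Substituting each data point gives a linear system:
  c = -5
  16a + 4b + c = 35
  49a + 7b + c = 128
Solving the system yields a = 3, b = -2, c = -5.
So P(x) = 3x² - 2x - 5.
Check: P(0) = -5. ✓

P(x) = 3x^2 - 2x - 5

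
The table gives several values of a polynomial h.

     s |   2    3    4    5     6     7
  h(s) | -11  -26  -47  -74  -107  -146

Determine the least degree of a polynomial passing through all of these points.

2

Forward differences of the values at s = 2, 3, 4, 5, 6, 7:
  h  : -11  -26  -47  -74  -107  -146
  Δ  : -15  -21  -27  -33  -39
  Δ^2: -6  -6  -6  -6
  Δ^3: 0  0  0
  Δ^4: 0  0
  Δ^5: 0
The second differences are constant (-6) and nonzero, while all higher differences vanish, so the minimal degree is 2.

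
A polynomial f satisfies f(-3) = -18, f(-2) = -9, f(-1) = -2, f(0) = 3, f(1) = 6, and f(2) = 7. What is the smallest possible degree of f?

2

Forward differences of the values at t = -3, -2, -1, 0, 1, 2:
  f  : -18  -9  -2  3  6  7
  Δ  : 9  7  5  3  1
  Δ^2: -2  -2  -2  -2
  Δ^3: 0  0  0
  Δ^4: 0  0
  Δ^5: 0
The second differences are constant (-2) and nonzero, while all higher differences vanish, so the minimal degree is 2.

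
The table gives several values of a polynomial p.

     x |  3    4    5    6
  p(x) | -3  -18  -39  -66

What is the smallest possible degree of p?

2

Forward differences of the values at x = 3, 4, 5, 6:
  p  : -3  -18  -39  -66
  Δ  : -15  -21  -27
  Δ^2: -6  -6
  Δ^3: 0
The second differences are constant (-6) and nonzero, while all higher differences vanish, so the minimal degree is 2.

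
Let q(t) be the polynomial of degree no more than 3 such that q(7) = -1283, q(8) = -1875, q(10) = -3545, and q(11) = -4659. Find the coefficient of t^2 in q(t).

Write q(t) = at^3 + bt^2 + ct + d. Substituting each data point gives a linear system:
  343a + 49b + 7c + d = -1283
  512a + 64b + 8c + d = -1875
  1000a + 100b + 10c + d = -3545
  1331a + 121b + 11c + d = -4659
Solving the system yields a = -3, b = -6, c = 5, d = 5.
So q(t) = -3t³ - 6t² + 5t + 5.
The coefficient of t^2 is -6.

-6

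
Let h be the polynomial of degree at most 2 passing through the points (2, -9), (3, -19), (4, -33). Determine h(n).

h(n) = -2n^2 - 1

Write h(n) = an^2 + bn + c. Substituting each data point gives a linear system:
  4a + 2b + c = -9
  9a + 3b + c = -19
  16a + 4b + c = -33
Solving the system yields a = -2, b = 0, c = -1.
So h(n) = -2n² - 1.
Check: h(3) = -19. ✓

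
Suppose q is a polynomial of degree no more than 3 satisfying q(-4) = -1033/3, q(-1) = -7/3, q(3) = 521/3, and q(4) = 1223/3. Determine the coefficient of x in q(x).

-2

Write q(x) = ax^3 + bx^2 + cx + d. Substituting each data point gives a linear system:
  -64a + 16b - 4c + d = -1033/3
  -a + b - c + d = -7/3
  27a + 9b + 3c + d = 521/3
  64a + 16b + 4c + d = 1223/3
Solving the system yields a = 6, b = 2, c = -2, d = -1/3.
So q(x) = 6x^3 + 2x^2 - 2x - 1/3.
The coefficient of x is -2.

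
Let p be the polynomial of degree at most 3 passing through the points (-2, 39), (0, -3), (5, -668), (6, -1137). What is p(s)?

Using the Lagrange interpolation formula with nodes -2, 0, 5, 6:
  L_0(s) = s(s - 5)(s - 6) / -112
  L_1(s) = (s + 2)(s - 5)(s - 6) / 60
  L_2(s) = (s + 2)s(s - 6) / -35
  L_3(s) = (s + 2)s(s - 5) / 48
Then p(s) = 39·L_0(s) - 3·L_1(s) - 668·L_2(s) - 1137·L_3(s).
Expanding and collecting terms gives p(s) = -5s³ - s² - 3s - 3.
Check: p(0) = -3. ✓

p(s) = -5s^3 - s^2 - 3s - 3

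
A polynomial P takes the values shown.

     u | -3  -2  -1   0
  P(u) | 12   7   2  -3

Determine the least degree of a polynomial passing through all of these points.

1

Forward differences of the values at u = -3, -2, -1, 0:
  P  : 12  7  2  -3
  Δ  : -5  -5  -5
  Δ^2: 0  0
  Δ^3: 0
The first differences are constant (-5) and nonzero, while all higher differences vanish, so the minimal degree is 1.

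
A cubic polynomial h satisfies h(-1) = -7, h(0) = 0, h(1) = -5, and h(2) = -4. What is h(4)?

Using the Lagrange interpolation formula with nodes -1, 0, 1, 2:
  L_0(u) = u(u - 1)(u - 2) / -6
  L_1(u) = (u + 1)(u - 1)(u - 2) / 2
  L_2(u) = (u + 1)u(u - 2) / -2
  L_3(u) = (u + 1)u(u - 1) / 6
Then h(u) = -7·L_0(u) + 0·L_1(u) - 5·L_2(u) - 4·L_3(u).
Expanding and collecting terms gives h(u) = 3u^3 - 6u^2 - 2u.
Evaluating at u = 4: h(4) = 88.

88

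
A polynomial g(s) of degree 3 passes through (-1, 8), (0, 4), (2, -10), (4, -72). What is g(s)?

g(s) = -s^3 - 3s + 4

Write g(s) = as^3 + bs^2 + cs + d. Substituting each data point gives a linear system:
  -a + b - c + d = 8
  d = 4
  8a + 4b + 2c + d = -10
  64a + 16b + 4c + d = -72
Solving the system yields a = -1, b = 0, c = -3, d = 4.
So g(s) = -s³ - 3s + 4.
Check: g(4) = -72. ✓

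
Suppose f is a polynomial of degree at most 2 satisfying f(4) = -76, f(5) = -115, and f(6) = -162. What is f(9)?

-351

Write f(n) = an^2 + bn + c. Substituting each data point gives a linear system:
  16a + 4b + c = -76
  25a + 5b + c = -115
  36a + 6b + c = -162
Solving the system yields a = -4, b = -3, c = 0.
So f(n) = -4n^2 - 3n.
Then f(9) = -351.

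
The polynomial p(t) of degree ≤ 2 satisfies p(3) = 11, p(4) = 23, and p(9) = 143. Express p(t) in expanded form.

Using the Lagrange interpolation formula with nodes 3, 4, 9:
  L_0(t) = (t - 4)(t - 9) / 6
  L_1(t) = (t - 3)(t - 9) / -5
  L_2(t) = (t - 3)(t - 4) / 30
Then p(t) = 11·L_0(t) + 23·L_1(t) + 143·L_2(t).
Expanding and collecting terms gives p(t) = 2t^2 - 2t - 1.
Check: p(9) = 143. ✓

p(t) = 2t^2 - 2t - 1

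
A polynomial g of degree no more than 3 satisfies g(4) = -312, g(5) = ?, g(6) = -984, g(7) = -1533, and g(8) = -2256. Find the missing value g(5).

-585

The 4 known points determine the degree-3 polynomial uniquely.
Write g(t) = at^3 + bt^2 + ct + d. Substituting each data point gives a linear system:
  64a + 16b + 4c + d = -312
  216a + 36b + 6c + d = -984
  343a + 49b + 7c + d = -1533
  512a + 64b + 8c + d = -2256
Solving the system yields a = -4, b = -3, c = -2, d = 0.
So g(t) = -4t^3 - 3t^2 - 2t.
Then g(5) = -585.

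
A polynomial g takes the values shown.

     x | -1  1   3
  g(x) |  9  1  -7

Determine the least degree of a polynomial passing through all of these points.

Forward differences of the values at x = -1, 1, 3:
  g  : 9  1  -7
  Δ  : -8  -8
  Δ^2: 0
The first differences are constant (-8) and nonzero, while all higher differences vanish, so the minimal degree is 1.

1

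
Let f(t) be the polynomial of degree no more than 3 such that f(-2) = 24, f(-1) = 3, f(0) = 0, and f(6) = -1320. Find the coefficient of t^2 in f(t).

-6

Write f(t) = at^3 + bt^2 + ct + d. Substituting each data point gives a linear system:
  -8a + 4b - 2c + d = 24
  -a + b - c + d = 3
  d = 0
  216a + 36b + 6c + d = -1320
Solving the system yields a = -5, b = -6, c = -4, d = 0.
So f(t) = -5t³ - 6t² - 4t.
The coefficient of t^2 is -6.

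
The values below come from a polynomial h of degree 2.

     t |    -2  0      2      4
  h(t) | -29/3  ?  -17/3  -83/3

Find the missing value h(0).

On equispaced nodes a degree-2 polynomial has vanishing third forward difference, so
  - h(-2) + 3·h(0) - 3·h(2) + h(4) = 0.
Substituting the known values and solving for h(0):
  3·h(0) = 1
  h(0) = 1/3.

1/3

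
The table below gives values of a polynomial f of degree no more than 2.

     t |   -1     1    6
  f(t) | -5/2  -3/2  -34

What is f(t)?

f(t) = -t^2 + (1/2)t - 1

Using the Lagrange interpolation formula with nodes -1, 1, 6:
  L_0(t) = (t - 1)(t - 6) / 14
  L_1(t) = (t + 1)(t - 6) / -10
  L_2(t) = (t + 1)(t - 1) / 35
Then f(t) = -5/2·L_0(t) - 3/2·L_1(t) - 34·L_2(t).
Expanding and collecting terms gives f(t) = -t^2 + (1/2)t - 1.
Check: f(-1) = -5/2. ✓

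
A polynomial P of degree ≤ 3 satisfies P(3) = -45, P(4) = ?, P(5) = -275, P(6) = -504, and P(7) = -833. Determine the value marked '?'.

The 4 known points determine the degree-3 polynomial uniquely.
Write P(t) = at^3 + bt^2 + ct + d. Substituting each data point gives a linear system:
  27a + 9b + 3c + d = -45
  125a + 25b + 5c + d = -275
  216a + 36b + 6c + d = -504
  343a + 49b + 7c + d = -833
Solving the system yields a = -3, b = 4, c = 0, d = 0.
So P(t) = -3t³ + 4t².
Then P(4) = -128.

-128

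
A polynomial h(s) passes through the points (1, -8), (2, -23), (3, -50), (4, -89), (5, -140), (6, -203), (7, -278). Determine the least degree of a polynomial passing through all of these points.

Forward differences of the values at s = 1, 2, 3, 4, 5, 6, 7:
  h  : -8  -23  -50  -89  -140  -203  -278
  Δ  : -15  -27  -39  -51  -63  -75
  Δ^2: -12  -12  -12  -12  -12
  Δ^3: 0  0  0  0
  Δ^4: 0  0  0
  Δ^5: 0  0
  Δ^6: 0
The second differences are constant (-12) and nonzero, while all higher differences vanish, so the minimal degree is 2.

2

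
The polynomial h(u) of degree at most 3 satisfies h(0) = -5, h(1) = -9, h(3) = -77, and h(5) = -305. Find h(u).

h(u) = -2u^3 - 2u^2 - 5

Write h(u) = au^3 + bu^2 + cu + d. Substituting each data point gives a linear system:
  d = -5
  a + b + c + d = -9
  27a + 9b + 3c + d = -77
  125a + 25b + 5c + d = -305
Solving the system yields a = -2, b = -2, c = 0, d = -5.
So h(u) = -2u³ - 2u² - 5.
Check: h(1) = -9. ✓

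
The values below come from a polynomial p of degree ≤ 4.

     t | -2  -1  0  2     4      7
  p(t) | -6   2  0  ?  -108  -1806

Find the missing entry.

14

The 5 known points determine the degree-4 polynomial uniquely.
Write p(t) = at^4 + bt^3 + ct^2 + dt + e. Substituting each data point gives a linear system:
  16a - 8b + 4c - 2d + e = -6
  a - b + c - d + e = 2
  e = 0
  256a + 64b + 16c + 4d + e = -108
  2401a + 343b + 49c + 7d + e = -1806
Solving the system yields a = -1, b = 1, c = 5, d = 1, e = 0.
So p(t) = -t⁴ + t³ + 5t² + t.
Then p(2) = 14.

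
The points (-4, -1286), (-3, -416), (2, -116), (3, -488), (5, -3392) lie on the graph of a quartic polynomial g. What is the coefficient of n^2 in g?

Write g(n) = an^4 + bn^3 + cn^2 + dn + e. Substituting each data point gives a linear system:
  256a - 64b + 16c - 4d + e = -1286
  81a - 27b + 9c - 3d + e = -416
  16a + 8b + 4c + 2d + e = -116
  81a + 27b + 9c + 3d + e = -488
  625a + 125b + 25c + 5d + e = -3392
Solving the system yields a = -5, b = -1, c = -5, d = -3, e = -2.
So g(n) = -5n⁴ - n³ - 5n² - 3n - 2.
The coefficient of n^2 is -5.

-5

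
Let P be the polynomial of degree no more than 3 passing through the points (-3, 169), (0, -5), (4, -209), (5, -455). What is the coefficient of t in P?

5

Write P(t) = at^3 + bt^2 + ct + d. Substituting each data point gives a linear system:
  -27a + 9b - 3c + d = 169
  d = -5
  64a + 16b + 4c + d = -209
  125a + 25b + 5c + d = -455
Solving the system yields a = -5, b = 6, c = 5, d = -5.
So P(t) = -5t³ + 6t² + 5t - 5.
The coefficient of t is 5.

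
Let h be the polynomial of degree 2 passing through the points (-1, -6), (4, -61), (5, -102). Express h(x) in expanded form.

Write h(x) = ax^2 + bx + c. Substituting each data point gives a linear system:
  a - b + c = -6
  16a + 4b + c = -61
  25a + 5b + c = -102
Solving the system yields a = -5, b = 4, c = 3.
So h(x) = -5x^2 + 4x + 3.
Check: h(4) = -61. ✓

h(x) = -5x^2 + 4x + 3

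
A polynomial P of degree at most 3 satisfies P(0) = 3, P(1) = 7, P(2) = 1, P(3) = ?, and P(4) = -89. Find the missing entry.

-27

On equispaced nodes a degree-3 polynomial has vanishing fourth forward difference, so
  P(0) - 4·P(1) + 6·P(2) - 4·P(3) + P(4) = 0.
Substituting the known values and solving for P(3):
  -4·P(3) = 108
  P(3) = -27.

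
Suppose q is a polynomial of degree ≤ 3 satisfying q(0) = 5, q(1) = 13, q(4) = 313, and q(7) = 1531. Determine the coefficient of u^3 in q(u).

4

Write q(u) = au^3 + bu^2 + cu + d. Substituting each data point gives a linear system:
  d = 5
  a + b + c + d = 13
  64a + 16b + 4c + d = 313
  343a + 49b + 7c + d = 1531
Solving the system yields a = 4, b = 3, c = 1, d = 5.
So q(u) = 4u³ + 3u² + u + 5.
The leading coefficient is 4.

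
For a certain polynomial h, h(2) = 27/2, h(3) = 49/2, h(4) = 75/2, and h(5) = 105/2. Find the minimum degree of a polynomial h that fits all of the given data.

2

Forward differences of the values at t = 2, 3, 4, 5:
  h  : 27/2  49/2  75/2  105/2
  Δ  : 11  13  15
  Δ^2: 2  2
  Δ^3: 0
The second differences are constant (2) and nonzero, while all higher differences vanish, so the minimal degree is 2.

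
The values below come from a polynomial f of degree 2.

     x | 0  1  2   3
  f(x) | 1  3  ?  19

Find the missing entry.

On equispaced nodes a degree-2 polynomial has vanishing third forward difference, so
  - f(0) + 3·f(1) - 3·f(2) + f(3) = 0.
Substituting the known values and solving for f(2):
  -3·f(2) = -27
  f(2) = 9.

9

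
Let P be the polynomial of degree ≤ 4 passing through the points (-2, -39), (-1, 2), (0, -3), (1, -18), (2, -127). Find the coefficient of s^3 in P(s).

Write P(s) = as^4 + bs^3 + cs^2 + ds + e. Substituting each data point gives a linear system:
  16a - 8b + 4c - 2d + e = -39
  a - b + c - d + e = 2
  e = -3
  a + b + c + d + e = -18
  16a + 8b + 4c + 2d + e = -127
Solving the system yields a = -5, b = -4, c = 0, d = -6, e = -3.
So P(s) = -5s⁴ - 4s³ - 6s - 3.
The coefficient of s^3 is -4.

-4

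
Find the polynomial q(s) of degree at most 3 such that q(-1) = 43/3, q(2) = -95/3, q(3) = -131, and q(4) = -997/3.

q(s) = -6s^3 + 3s^2 - (1/3)s + 5

Write q(s) = as^3 + bs^2 + cs + d. Substituting each data point gives a linear system:
  -a + b - c + d = 43/3
  8a + 4b + 2c + d = -95/3
  27a + 9b + 3c + d = -131
  64a + 16b + 4c + d = -997/3
Solving the system yields a = -6, b = 3, c = -1/3, d = 5.
So q(s) = -6s^3 + 3s^2 - (1/3)s + 5.
Check: q(-1) = 43/3. ✓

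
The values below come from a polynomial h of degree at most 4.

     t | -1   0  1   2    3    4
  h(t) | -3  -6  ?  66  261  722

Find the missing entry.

5

On equispaced nodes a degree-4 polynomial has vanishing fifth forward difference, so
  - h(-1) + 5·h(0) - 10·h(1) + 10·h(2) - 5·h(3) + h(4) = 0.
Substituting the known values and solving for h(1):
  -10·h(1) = -50
  h(1) = 5.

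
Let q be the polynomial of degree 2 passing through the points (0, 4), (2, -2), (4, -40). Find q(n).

Write q(n) = an^2 + bn + c. Substituting each data point gives a linear system:
  c = 4
  4a + 2b + c = -2
  16a + 4b + c = -40
Solving the system yields a = -4, b = 5, c = 4.
So q(n) = -4n^2 + 5n + 4.
Check: q(2) = -2. ✓

q(n) = -4n^2 + 5n + 4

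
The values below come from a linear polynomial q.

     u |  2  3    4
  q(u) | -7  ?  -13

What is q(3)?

The 2 known points determine the degree-1 polynomial uniquely.
Write q(u) = au + b. Substituting each data point gives a linear system:
  2a + b = -7
  4a + b = -13
Solving the system yields a = -3, b = -1.
So q(u) = -3u - 1.
Then q(3) = -10.

-10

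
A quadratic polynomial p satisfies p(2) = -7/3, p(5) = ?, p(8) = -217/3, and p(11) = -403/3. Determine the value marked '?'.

On equispaced nodes a degree-2 polynomial has vanishing third forward difference, so
  - p(2) + 3·p(5) - 3·p(8) + p(11) = 0.
Substituting the known values and solving for p(5):
  3·p(5) = -85
  p(5) = -85/3.

-85/3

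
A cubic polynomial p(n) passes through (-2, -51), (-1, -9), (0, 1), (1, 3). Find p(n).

p(n) = 4n^3 - 4n^2 + 2n + 1

Write p(n) = an^3 + bn^2 + cn + d. Substituting each data point gives a linear system:
  -8a + 4b - 2c + d = -51
  -a + b - c + d = -9
  d = 1
  a + b + c + d = 3
Solving the system yields a = 4, b = -4, c = 2, d = 1.
So p(n) = 4n^3 - 4n^2 + 2n + 1.
Check: p(-2) = -51. ✓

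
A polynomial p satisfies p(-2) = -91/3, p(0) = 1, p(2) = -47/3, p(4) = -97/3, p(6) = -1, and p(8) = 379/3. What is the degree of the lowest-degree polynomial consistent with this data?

3

Forward differences of the values at n = -2, 0, 2, 4, 6, 8:
  p  : -91/3  1  -47/3  -97/3  -1  379/3
  Δ  : 94/3  -50/3  -50/3  94/3  382/3
  Δ^2: -48  0  48  96
  Δ^3: 48  48  48
  Δ^4: 0  0
  Δ^5: 0
The third differences are constant (48) and nonzero, while all higher differences vanish, so the minimal degree is 3.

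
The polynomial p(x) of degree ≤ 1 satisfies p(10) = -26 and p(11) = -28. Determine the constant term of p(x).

-6

Write p(x) = ax + b. Substituting each data point gives a linear system:
  10a + b = -26
  11a + b = -28
Solving the system yields a = -2, b = -6.
So p(x) = -2x - 6.
The constant term is -6.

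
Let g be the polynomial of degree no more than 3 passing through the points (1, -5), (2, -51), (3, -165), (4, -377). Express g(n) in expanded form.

g(n) = -5n^3 - 4n^2 + n + 3

Using the Lagrange interpolation formula with nodes 1, 2, 3, 4:
  L_0(n) = (n - 2)(n - 3)(n - 4) / -6
  L_1(n) = (n - 1)(n - 3)(n - 4) / 2
  L_2(n) = (n - 1)(n - 2)(n - 4) / -2
  L_3(n) = (n - 1)(n - 2)(n - 3) / 6
Then g(n) = -5·L_0(n) - 51·L_1(n) - 165·L_2(n) - 377·L_3(n).
Expanding and collecting terms gives g(n) = -5n³ - 4n² + n + 3.
Check: g(4) = -377. ✓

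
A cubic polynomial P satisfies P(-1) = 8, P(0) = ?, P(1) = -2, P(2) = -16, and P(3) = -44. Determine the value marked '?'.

On equispaced nodes a degree-3 polynomial has vanishing fourth forward difference, so
  P(-1) - 4·P(0) + 6·P(1) - 4·P(2) + P(3) = 0.
Substituting the known values and solving for P(0):
  -4·P(0) = -16
  P(0) = 4.

4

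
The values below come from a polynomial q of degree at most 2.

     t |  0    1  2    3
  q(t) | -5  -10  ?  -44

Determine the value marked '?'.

-23

On equispaced nodes a degree-2 polynomial has vanishing third forward difference, so
  - q(0) + 3·q(1) - 3·q(2) + q(3) = 0.
Substituting the known values and solving for q(2):
  -3·q(2) = 69
  q(2) = -23.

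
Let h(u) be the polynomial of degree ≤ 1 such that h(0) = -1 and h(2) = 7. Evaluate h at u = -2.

-9

Using the Lagrange interpolation formula with nodes 0, 2:
  L_0(u) = (u - 2) / -2
  L_1(u) = u / 2
Then h(u) = -1·L_0(u) + 7·L_1(u).
Expanding and collecting terms gives h(u) = 4u - 1.
Evaluating at u = -2: h(-2) = -9.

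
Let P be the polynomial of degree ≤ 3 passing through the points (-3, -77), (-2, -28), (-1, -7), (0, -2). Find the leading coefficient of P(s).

2

Write P(s) = as^3 + bs^2 + cs + d. Substituting each data point gives a linear system:
  -27a + 9b - 3c + d = -77
  -8a + 4b - 2c + d = -28
  -a + b - c + d = -7
  d = -2
Solving the system yields a = 2, b = -2, c = 1, d = -2.
So P(s) = 2s³ - 2s² + s - 2.
The leading coefficient is 2.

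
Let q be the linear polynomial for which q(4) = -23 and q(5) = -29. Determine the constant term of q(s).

1

Write q(s) = as + b. Substituting each data point gives a linear system:
  4a + b = -23
  5a + b = -29
Solving the system yields a = -6, b = 1.
So q(s) = -6s + 1.
The constant term is 1.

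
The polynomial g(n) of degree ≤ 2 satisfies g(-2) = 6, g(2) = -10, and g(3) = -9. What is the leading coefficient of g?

Write g(n) = an^2 + bn + c. Substituting each data point gives a linear system:
  4a - 2b + c = 6
  4a + 2b + c = -10
  9a + 3b + c = -9
Solving the system yields a = 1, b = -4, c = -6.
So g(n) = n^2 - 4n - 6.
The leading coefficient is 1.

1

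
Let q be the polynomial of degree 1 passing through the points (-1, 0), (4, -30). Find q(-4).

Write q(s) = as + b. Substituting each data point gives a linear system:
  -a + b = 0
  4a + b = -30
Solving the system yields a = -6, b = -6.
So q(s) = -6s - 6.
Then q(-4) = 18.

18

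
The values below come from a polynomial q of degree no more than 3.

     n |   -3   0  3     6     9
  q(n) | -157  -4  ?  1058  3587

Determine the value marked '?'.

131

On equispaced nodes a degree-3 polynomial has vanishing fourth forward difference, so
  q(-3) - 4·q(0) + 6·q(3) - 4·q(6) + q(9) = 0.
Substituting the known values and solving for q(3):
  6·q(3) = 786
  q(3) = 131.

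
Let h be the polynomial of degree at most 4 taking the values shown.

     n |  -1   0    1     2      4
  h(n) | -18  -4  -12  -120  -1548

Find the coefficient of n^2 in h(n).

Write h(n) = an^4 + bn^3 + cn^2 + dn + e. Substituting each data point gives a linear system:
  a - b + c - d + e = -18
  e = -4
  a + b + c + d + e = -12
  16a + 8b + 4c + 2d + e = -120
  256a + 64b + 16c + 4d + e = -1548
Solving the system yields a = -5, b = -3, c = -6, d = 6, e = -4.
So h(n) = -5n⁴ - 3n³ - 6n² + 6n - 4.
The coefficient of n^2 is -6.

-6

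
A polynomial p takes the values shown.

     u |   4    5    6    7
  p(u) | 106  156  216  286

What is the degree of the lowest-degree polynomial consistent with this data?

2

Forward differences of the values at u = 4, 5, 6, 7:
  p  : 106  156  216  286
  Δ  : 50  60  70
  Δ^2: 10  10
  Δ^3: 0
The second differences are constant (10) and nonzero, while all higher differences vanish, so the minimal degree is 2.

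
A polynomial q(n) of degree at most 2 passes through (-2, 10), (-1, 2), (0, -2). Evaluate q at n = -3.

22

Forward differences of the values at n = -2, -1, 0:
  q  : 10  2  -2
  Δ  : -8  -4
  Δ^2: 4
The second differences are constant, confirming degree 2.
Interpolating (Newton forward form) and evaluating at n = -3 gives q(-3) = 22.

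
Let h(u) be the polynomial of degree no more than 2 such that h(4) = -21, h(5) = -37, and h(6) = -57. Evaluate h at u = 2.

Forward differences of the values at u = 4, 5, 6:
  h  : -21  -37  -57
  Δ  : -16  -20
  Δ^2: -4
The second differences are constant, confirming degree 2.
Interpolating (Newton forward form) and evaluating at u = 2 gives h(2) = -1.

-1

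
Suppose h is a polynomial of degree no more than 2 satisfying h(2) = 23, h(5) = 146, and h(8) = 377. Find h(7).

288

Forward differences of the values at u = 2, 5, 8:
  h  : 23  146  377
  Δ  : 123  231
  Δ^2: 108
The second differences are constant, confirming degree 2.
Interpolating (Newton forward form) and evaluating at u = 7 gives h(7) = 288.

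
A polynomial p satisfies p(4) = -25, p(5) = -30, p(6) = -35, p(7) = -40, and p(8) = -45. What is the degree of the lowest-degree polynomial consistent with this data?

Forward differences of the values at n = 4, 5, 6, 7, 8:
  p  : -25  -30  -35  -40  -45
  Δ  : -5  -5  -5  -5
  Δ^2: 0  0  0
  Δ^3: 0  0
  Δ^4: 0
The first differences are constant (-5) and nonzero, while all higher differences vanish, so the minimal degree is 1.

1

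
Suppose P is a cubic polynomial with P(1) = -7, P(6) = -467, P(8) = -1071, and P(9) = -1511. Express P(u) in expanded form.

P(u) = -2u^3 - 6u + 1

Write P(u) = au^3 + bu^2 + cu + d. Substituting each data point gives a linear system:
  a + b + c + d = -7
  216a + 36b + 6c + d = -467
  512a + 64b + 8c + d = -1071
  729a + 81b + 9c + d = -1511
Solving the system yields a = -2, b = 0, c = -6, d = 1.
So P(u) = -2u^3 - 6u + 1.
Check: P(8) = -1071. ✓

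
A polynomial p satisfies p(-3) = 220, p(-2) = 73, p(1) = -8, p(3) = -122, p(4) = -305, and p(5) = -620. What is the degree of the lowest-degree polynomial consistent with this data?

3

Divided differences on the nodes -3, -2, 1, 3, 4, 5:
  order 0: 220  73  -8  -122  -305  -620
  order 1: -147  -27  -57  -183  -315
  order 2: 30  -6  -42  -66
  order 3: -6  -6  -6
  order 4: 0  0
  order 5: 0
The order-3 divided differences are all -6 (nonzero) and every higher order vanishes, so the data lies on a polynomial of degree exactly 3.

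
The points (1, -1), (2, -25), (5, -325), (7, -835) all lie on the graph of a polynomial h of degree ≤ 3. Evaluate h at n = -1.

Write h(n) = an^3 + bn^2 + cn + d. Substituting each data point gives a linear system:
  a + b + c + d = -1
  8a + 4b + 2c + d = -25
  125a + 25b + 5c + d = -325
  343a + 49b + 7c + d = -835
Solving the system yields a = -2, b = -3, c = -1, d = 5.
So h(n) = -2n^3 - 3n^2 - n + 5.
Then h(-1) = 5.

5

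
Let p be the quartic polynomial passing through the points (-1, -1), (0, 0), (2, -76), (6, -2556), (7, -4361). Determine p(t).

Using the Lagrange interpolation formula with nodes -1, 0, 2, 6, 7:
  L_0(t) = t(t - 2)(t - 6)(t - 7) / 168
  L_1(t) = (t + 1)(t - 2)(t - 6)(t - 7) / -84
  L_2(t) = (t + 1)t(t - 6)(t - 7) / 120
  L_3(t) = (t + 1)t(t - 2)(t - 7) / -168
  L_4(t) = (t + 1)t(t - 2)(t - 6) / 280
Then p(t) = -1·L_0(t) + 0·L_1(t) - 76·L_2(t) - 2556·L_3(t) - 4361·L_4(t).
Expanding and collecting terms gives p(t) = -t^4 - 5t^3 - 5t^2.
Check: p(2) = -76. ✓

p(t) = -t^4 - 5t^3 - 5t^2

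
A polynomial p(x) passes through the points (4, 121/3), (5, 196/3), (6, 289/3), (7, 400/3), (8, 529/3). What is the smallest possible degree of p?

Forward differences of the values at x = 4, 5, 6, 7, 8:
  p  : 121/3  196/3  289/3  400/3  529/3
  Δ  : 25  31  37  43
  Δ^2: 6  6  6
  Δ^3: 0  0
  Δ^4: 0
The second differences are constant (6) and nonzero, while all higher differences vanish, so the minimal degree is 2.

2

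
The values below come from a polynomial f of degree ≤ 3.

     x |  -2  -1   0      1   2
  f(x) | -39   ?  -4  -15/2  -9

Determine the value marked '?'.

-21/2

On equispaced nodes a degree-3 polynomial has vanishing fourth forward difference, so
  f(-2) - 4·f(-1) + 6·f(0) - 4·f(1) + f(2) = 0.
Substituting the known values and solving for f(-1):
  -4·f(-1) = 42
  f(-1) = -21/2.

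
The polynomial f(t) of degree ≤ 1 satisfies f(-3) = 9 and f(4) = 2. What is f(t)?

Using the Lagrange interpolation formula with nodes -3, 4:
  L_0(t) = (t - 4) / -7
  L_1(t) = (t + 3) / 7
Then f(t) = 9·L_0(t) + 2·L_1(t).
Expanding and collecting terms gives f(t) = -t + 6.
Check: f(-3) = 9. ✓

f(t) = -t + 6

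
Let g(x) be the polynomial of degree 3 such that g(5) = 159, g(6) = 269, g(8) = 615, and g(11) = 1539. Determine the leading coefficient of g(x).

1

Write g(x) = ax^3 + bx^2 + cx + d. Substituting each data point gives a linear system:
  125a + 25b + 5c + d = 159
  216a + 36b + 6c + d = 269
  512a + 64b + 8c + d = 615
  1331a + 121b + 11c + d = 1539
Solving the system yields a = 1, b = 2, c = -3, d = -1.
So g(x) = x³ + 2x² - 3x - 1.
The leading coefficient is 1.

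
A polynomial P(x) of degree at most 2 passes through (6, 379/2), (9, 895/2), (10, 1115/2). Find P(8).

Write P(x) = ax^2 + bx + c. Substituting each data point gives a linear system:
  36a + 6b + c = 379/2
  81a + 9b + c = 895/2
  100a + 10b + c = 1115/2
Solving the system yields a = 6, b = -4, c = -5/2.
So P(x) = 6x^2 - 4x - 5/2.
Then P(8) = 699/2.

699/2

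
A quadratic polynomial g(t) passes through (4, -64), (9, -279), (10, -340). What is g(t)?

Write g(t) = at^2 + bt + c. Substituting each data point gives a linear system:
  16a + 4b + c = -64
  81a + 9b + c = -279
  100a + 10b + c = -340
Solving the system yields a = -3, b = -4, c = 0.
So g(t) = -3t² - 4t.
Check: g(10) = -340. ✓

g(t) = -3t^2 - 4t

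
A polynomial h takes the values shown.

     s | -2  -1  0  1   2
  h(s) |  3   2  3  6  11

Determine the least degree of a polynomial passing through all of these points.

Forward differences of the values at s = -2, -1, 0, 1, 2:
  h  : 3  2  3  6  11
  Δ  : -1  1  3  5
  Δ^2: 2  2  2
  Δ^3: 0  0
  Δ^4: 0
The second differences are constant (2) and nonzero, while all higher differences vanish, so the minimal degree is 2.

2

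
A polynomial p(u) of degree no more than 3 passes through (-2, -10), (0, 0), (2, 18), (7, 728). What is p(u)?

Write p(u) = au^3 + bu^2 + cu + d. Substituting each data point gives a linear system:
  -8a + 4b - 2c + d = -10
  d = 0
  8a + 4b + 2c + d = 18
  343a + 49b + 7c + d = 728
Solving the system yields a = 2, b = 1, c = -1, d = 0.
So p(u) = 2u^3 + u^2 - u.
Check: p(-2) = -10. ✓

p(u) = 2u^3 + u^2 - u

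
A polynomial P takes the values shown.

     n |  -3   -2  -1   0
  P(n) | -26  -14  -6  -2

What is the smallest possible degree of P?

Forward differences of the values at n = -3, -2, -1, 0:
  P  : -26  -14  -6  -2
  Δ  : 12  8  4
  Δ^2: -4  -4
  Δ^3: 0
The second differences are constant (-4) and nonzero, while all higher differences vanish, so the minimal degree is 2.

2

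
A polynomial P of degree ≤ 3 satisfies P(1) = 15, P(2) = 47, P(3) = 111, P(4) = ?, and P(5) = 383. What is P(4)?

The 4 known points determine the degree-3 polynomial uniquely.
Write P(s) = as^3 + bs^2 + cs + d. Substituting each data point gives a linear system:
  a + b + c + d = 15
  8a + 4b + 2c + d = 47
  27a + 9b + 3c + d = 111
  125a + 25b + 5c + d = 383
Solving the system yields a = 2, b = 4, c = 6, d = 3.
So P(s) = 2s^3 + 4s^2 + 6s + 3.
Then P(4) = 219.

219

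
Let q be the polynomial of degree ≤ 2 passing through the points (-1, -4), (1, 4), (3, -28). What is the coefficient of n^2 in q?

-5

Write q(n) = an^2 + bn + c. Substituting each data point gives a linear system:
  a - b + c = -4
  a + b + c = 4
  9a + 3b + c = -28
Solving the system yields a = -5, b = 4, c = 5.
So q(n) = -5n^2 + 4n + 5.
The leading coefficient is -5.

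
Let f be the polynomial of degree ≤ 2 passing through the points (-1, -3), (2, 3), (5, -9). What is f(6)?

-17

Using the Lagrange interpolation formula with nodes -1, 2, 5:
  L_0(x) = (x - 2)(x - 5) / 18
  L_1(x) = (x + 1)(x - 5) / -9
  L_2(x) = (x + 1)(x - 2) / 18
Then f(x) = -3·L_0(x) + 3·L_1(x) - 9·L_2(x).
Expanding and collecting terms gives f(x) = -x² + 3x + 1.
Evaluating at x = 6: f(6) = -17.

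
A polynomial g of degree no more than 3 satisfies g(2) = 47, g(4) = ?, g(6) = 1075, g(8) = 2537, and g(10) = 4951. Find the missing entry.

On equispaced nodes a degree-3 polynomial has vanishing fourth forward difference, so
  g(2) - 4·g(4) + 6·g(6) - 4·g(8) + g(10) = 0.
Substituting the known values and solving for g(4):
  -4·g(4) = -1300
  g(4) = 325.

325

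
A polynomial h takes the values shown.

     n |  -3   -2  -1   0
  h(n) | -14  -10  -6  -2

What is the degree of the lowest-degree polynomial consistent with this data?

1

Forward differences of the values at n = -3, -2, -1, 0:
  h  : -14  -10  -6  -2
  Δ  : 4  4  4
  Δ^2: 0  0
  Δ^3: 0
The first differences are constant (4) and nonzero, while all higher differences vanish, so the minimal degree is 1.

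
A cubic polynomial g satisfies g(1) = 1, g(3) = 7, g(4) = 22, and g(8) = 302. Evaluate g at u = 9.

Using the Lagrange interpolation formula with nodes 1, 3, 4, 8:
  L_0(u) = (u - 3)(u - 4)(u - 8) / -42
  L_1(u) = (u - 1)(u - 4)(u - 8) / 10
  L_2(u) = (u - 1)(u - 3)(u - 8) / -12
  L_3(u) = (u - 1)(u - 3)(u - 4) / 140
Then g(u) = 1·L_0(u) + 7·L_1(u) + 22·L_2(u) + 302·L_3(u).
Expanding and collecting terms gives g(u) = u³ - 4u² + 6u - 2.
Evaluating at u = 9: g(9) = 457.

457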